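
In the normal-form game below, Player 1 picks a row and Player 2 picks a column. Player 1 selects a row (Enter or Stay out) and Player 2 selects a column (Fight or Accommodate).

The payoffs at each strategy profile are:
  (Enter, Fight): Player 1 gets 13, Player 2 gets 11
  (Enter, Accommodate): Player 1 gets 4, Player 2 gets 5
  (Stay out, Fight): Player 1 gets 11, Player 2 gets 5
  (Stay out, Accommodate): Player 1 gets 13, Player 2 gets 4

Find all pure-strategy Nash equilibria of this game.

(Enter, Fight): Player 1 gets 13 ≥ 11 from Stay out, and Player 2 gets 11 ≥ 5 from Accommodate — Nash equilibrium.
(Enter, Accommodate): Player 1 prefers Stay out (13 > 4); Player 2 prefers Fight (11 > 5) — not an equilibrium.
(Stay out, Fight): Player 1 prefers Enter (13 > 11) — not an equilibrium.
(Stay out, Accommodate): Player 2 prefers Fight (5 > 4) — not an equilibrium.

(Enter, Fight)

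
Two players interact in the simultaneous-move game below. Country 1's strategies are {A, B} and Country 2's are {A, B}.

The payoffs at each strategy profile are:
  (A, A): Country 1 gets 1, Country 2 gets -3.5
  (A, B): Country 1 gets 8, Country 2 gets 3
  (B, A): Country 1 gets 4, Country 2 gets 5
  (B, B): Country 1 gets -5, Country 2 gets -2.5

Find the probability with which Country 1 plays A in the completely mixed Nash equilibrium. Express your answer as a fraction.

Let x be the probability that Country 1 plays A. In a completely mixed equilibrium, Country 2 must be indifferent between A and B.
Country 2's expected payoff from A is −3.5x + 5(1−x); from B it is 3x − 2.5(1−x).
Setting these equal: −8.5x + 5 = 5.5x − 2.5, so x = 15/28.

15/28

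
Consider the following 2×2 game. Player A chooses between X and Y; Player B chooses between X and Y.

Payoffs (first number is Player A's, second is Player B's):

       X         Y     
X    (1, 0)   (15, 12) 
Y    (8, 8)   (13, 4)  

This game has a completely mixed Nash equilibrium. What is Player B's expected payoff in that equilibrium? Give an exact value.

First find p, the probability Player A plays X, from Player B's indifference between X and Y: 8(1−p) = 12p + 4(1−p), giving p = 1/4.
Since Player B is indifferent in equilibrium, Player B's expected payoff equals the payoff from either column against (1/4, 3/4). Using X: 8(3/4) = 6.

6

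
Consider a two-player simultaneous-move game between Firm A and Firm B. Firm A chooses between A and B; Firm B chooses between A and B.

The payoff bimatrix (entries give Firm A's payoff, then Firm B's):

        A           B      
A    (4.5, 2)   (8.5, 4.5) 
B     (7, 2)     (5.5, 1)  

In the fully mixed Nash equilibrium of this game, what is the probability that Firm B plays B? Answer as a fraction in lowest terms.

5/11

Let y be the probability that Firm B plays A. In a completely mixed equilibrium, Firm A must be indifferent between A and B.
Firm A's expected payoff from A is 4.5y + 8.5(1−y); from B it is 7y + 5.5(1−y).
Setting these equal: −4y + 8.5 = 1.5y + 5.5, so y = 6/11.
Therefore Firm B plays B with probability 1 − 6/11 = 5/11.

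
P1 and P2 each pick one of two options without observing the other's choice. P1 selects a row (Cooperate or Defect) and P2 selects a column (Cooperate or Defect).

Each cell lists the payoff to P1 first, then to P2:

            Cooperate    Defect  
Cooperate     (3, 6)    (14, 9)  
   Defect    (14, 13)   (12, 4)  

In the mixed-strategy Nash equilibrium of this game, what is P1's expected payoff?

160/13

First find y, the probability P2 plays Cooperate, from P1's indifference between Cooperate and Defect: 3y + 14(1−y) = 14y + 12(1−y), giving y = 2/13.
Since P1 is indifferent in equilibrium, P1's expected payoff equals the payoff from either row against (2/13, 11/13). Using Cooperate: 3(2/13) + 14(11/13) = 160/13.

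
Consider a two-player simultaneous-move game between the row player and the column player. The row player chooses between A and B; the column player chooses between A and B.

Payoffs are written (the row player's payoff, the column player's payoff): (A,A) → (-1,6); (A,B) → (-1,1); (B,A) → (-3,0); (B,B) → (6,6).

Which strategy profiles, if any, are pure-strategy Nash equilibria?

(A, A): the row player gets -1 ≥ -3 from B, and the column player gets 6 ≥ 1 from B — Nash equilibrium.
(A, B): the row player prefers B (6 > -1); the column player prefers A (6 > 1) — not an equilibrium.
(B, A): the row player prefers A (-1 > -3); the column player prefers B (6 > 0) — not an equilibrium.
(B, B): the row player gets 6 ≥ -1 from A, and the column player gets 6 ≥ 0 from A — Nash equilibrium.

(A, A) and (B, B)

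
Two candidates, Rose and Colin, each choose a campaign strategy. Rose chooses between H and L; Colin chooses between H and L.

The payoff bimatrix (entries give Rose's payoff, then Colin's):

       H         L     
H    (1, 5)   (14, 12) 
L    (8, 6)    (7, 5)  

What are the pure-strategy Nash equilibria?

(H, L) and (L, H)

(H, H): Rose prefers L (8 > 1); Colin prefers L (12 > 5) — not an equilibrium.
(H, L): Rose gets 14 ≥ 7 from L, and Colin gets 12 ≥ 5 from H — Nash equilibrium.
(L, H): Rose gets 8 ≥ 1 from H, and Colin gets 6 ≥ 5 from L — Nash equilibrium.
(L, L): Rose prefers H (14 > 7); Colin prefers H (6 > 5) — not an equilibrium.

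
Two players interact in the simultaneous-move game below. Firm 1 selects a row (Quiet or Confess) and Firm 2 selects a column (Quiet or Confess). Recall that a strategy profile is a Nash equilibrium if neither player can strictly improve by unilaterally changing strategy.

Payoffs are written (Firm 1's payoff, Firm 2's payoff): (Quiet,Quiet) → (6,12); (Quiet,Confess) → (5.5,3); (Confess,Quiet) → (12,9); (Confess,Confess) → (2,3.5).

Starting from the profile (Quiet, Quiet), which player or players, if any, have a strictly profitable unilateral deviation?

Firm 1

Firm 1 at (Quiet, Quiet) earns 6; deviating to Confess yields 12 — a strict improvement.
Firm 2 earns 12; deviating to Confess yields 3 — not better.
Only Firm 1 has a strictly profitable deviation.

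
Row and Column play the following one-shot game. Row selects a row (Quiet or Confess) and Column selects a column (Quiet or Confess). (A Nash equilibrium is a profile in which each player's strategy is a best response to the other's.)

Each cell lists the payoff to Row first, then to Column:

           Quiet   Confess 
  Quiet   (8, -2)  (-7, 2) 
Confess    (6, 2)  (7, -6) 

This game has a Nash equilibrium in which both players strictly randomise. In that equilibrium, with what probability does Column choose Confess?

1/8

Let q be the probability that Column plays Quiet. In a completely mixed equilibrium, Row must be indifferent between Quiet and Confess.
Row's expected payoff from Quiet is 8q − 7(1−q); from Confess it is 6q + 7(1−q).
Setting these equal: 15q − 7 = −q + 7, so q = 7/8.
Therefore Column plays Confess with probability 1 − 7/8 = 1/8.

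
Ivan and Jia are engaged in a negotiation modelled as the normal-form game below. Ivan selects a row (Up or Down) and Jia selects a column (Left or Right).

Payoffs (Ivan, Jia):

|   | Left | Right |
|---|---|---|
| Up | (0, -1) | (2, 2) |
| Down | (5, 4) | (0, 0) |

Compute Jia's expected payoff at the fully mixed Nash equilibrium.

8/7

First find p, the probability Ivan plays Up, from Jia's indifference between Left and Right: −p + 4(1−p) = 2p, giving p = 4/7.
Since Jia is indifferent in equilibrium, Jia's expected payoff equals the payoff from either column against (4/7, 3/7). Using Left: −(4/7) + 4(3/7) = 8/7.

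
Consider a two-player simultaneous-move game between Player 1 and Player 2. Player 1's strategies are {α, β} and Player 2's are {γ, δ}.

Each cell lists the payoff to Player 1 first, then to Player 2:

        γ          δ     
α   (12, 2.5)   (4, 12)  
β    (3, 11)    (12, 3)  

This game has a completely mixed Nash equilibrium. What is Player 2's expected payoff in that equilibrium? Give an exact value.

First find p, the probability Player 1 plays α, from Player 2's indifference between γ and δ: 2.5p + 11(1−p) = 12p + 3(1−p), giving p = 16/35.
Since Player 2 is indifferent in equilibrium, Player 2's expected payoff equals the payoff from either column against (16/35, 19/35). Using γ: 2.5(16/35) + 11(19/35) = 249/35.

249/35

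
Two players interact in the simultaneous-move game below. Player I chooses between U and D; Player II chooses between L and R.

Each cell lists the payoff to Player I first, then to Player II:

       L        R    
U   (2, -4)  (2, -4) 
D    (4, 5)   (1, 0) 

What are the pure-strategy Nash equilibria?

(U, L): Player I prefers D (4 > 2) — not an equilibrium.
(U, R): Player I gets 2 ≥ 1 from D, and Player II gets -4 ≥ -4 from L — Nash equilibrium.
(D, L): Player I gets 4 ≥ 2 from U, and Player II gets 5 ≥ 0 from R — Nash equilibrium.
(D, R): Player I prefers U (2 > 1); Player II prefers L (5 > 0) — not an equilibrium.

(U, R) and (D, L)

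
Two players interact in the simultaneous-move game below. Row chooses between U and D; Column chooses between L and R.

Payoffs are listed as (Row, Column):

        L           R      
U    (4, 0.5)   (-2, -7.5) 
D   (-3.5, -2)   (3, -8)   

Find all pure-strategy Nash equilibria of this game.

(U, L)

(U, L): Row gets 4 ≥ -3.5 from D, and Column gets 0.5 ≥ -7.5 from R — Nash equilibrium.
(U, R): Row prefers D (3 > -2); Column prefers L (0.5 > -7.5) — not an equilibrium.
(D, L): Row prefers U (4 > -3.5) — not an equilibrium.
(D, R): Column prefers L (-2 > -8) — not an equilibrium.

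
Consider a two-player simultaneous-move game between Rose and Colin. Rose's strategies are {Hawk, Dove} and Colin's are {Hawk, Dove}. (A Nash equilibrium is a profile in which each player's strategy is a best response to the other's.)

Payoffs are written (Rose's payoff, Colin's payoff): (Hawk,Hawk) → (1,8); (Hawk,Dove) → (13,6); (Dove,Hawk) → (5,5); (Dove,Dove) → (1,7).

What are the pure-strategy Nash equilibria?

none

(Hawk, Hawk): Rose prefers Dove (5 > 1) — not an equilibrium.
(Hawk, Dove): Colin prefers Hawk (8 > 6) — not an equilibrium.
(Dove, Hawk): Colin prefers Dove (7 > 5) — not an equilibrium.
(Dove, Dove): Rose prefers Hawk (13 > 1) — not an equilibrium.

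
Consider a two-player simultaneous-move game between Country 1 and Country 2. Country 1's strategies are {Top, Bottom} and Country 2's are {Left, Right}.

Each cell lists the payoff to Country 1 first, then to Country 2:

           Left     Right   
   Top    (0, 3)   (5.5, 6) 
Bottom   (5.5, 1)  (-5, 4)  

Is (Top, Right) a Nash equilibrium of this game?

At (Top, Right), Country 1 earns 5.5; switching to Bottom would give -5, so Country 1 has no profitable deviation.
Country 2 earns 6; switching to Left would give 3, so Country 2 has no profitable deviation.
Neither player can gain by a unilateral deviation, so this profile is a Nash equilibrium.

Yes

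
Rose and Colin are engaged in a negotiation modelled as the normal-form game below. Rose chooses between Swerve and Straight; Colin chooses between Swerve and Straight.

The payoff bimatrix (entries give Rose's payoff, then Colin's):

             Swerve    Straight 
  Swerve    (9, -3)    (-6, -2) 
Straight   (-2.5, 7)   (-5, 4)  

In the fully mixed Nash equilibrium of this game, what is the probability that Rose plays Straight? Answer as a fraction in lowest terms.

1/4

Let p be the probability that Rose plays Swerve. In a completely mixed equilibrium, Colin must be indifferent between Swerve and Straight.
Colin's expected payoff from Swerve is −3p + 7(1−p); from Straight it is −2p + 4(1−p).
Setting these equal: −10p + 7 = −6p + 4, so p = 3/4.
Therefore Rose plays Straight with probability 1 − 3/4 = 1/4.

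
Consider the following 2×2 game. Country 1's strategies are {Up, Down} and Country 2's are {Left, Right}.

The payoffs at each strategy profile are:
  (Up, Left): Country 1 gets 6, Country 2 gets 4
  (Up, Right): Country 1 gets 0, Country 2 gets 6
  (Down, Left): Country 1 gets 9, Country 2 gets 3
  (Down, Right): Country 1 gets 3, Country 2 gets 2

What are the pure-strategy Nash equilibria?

(Up, Left): Country 1 prefers Down (9 > 6); Country 2 prefers Right (6 > 4) — not an equilibrium.
(Up, Right): Country 1 prefers Down (3 > 0) — not an equilibrium.
(Down, Left): Country 1 gets 9 ≥ 6 from Up, and Country 2 gets 3 ≥ 2 from Right — Nash equilibrium.
(Down, Right): Country 2 prefers Left (3 > 2) — not an equilibrium.

(Down, Left)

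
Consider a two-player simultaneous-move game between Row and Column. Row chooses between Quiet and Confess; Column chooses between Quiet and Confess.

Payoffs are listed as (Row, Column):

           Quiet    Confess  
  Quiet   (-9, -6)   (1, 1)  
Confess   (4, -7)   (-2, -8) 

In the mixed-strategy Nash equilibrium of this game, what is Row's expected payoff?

-7/8

First find q, the probability Column plays Quiet, from Row's indifference between Quiet and Confess: −9q + (1−q) = 4q − 2(1−q), giving q = 3/16.
Since Row is indifferent in equilibrium, Row's expected payoff equals the payoff from either row against (3/16, 13/16). Using Quiet: −9(3/16) + (13/16) = -7/8.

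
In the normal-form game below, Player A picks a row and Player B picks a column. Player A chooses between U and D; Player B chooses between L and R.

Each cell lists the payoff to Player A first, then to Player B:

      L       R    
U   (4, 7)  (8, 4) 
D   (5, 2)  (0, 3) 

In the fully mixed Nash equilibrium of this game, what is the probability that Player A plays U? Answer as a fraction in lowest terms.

Let p be the probability that Player A plays U. In a completely mixed equilibrium, Player B must be indifferent between L and R.
Player B's expected payoff from L is 7p + 2(1−p); from R it is 4p + 3(1−p).
Setting these equal: 5p + 2 = p + 3, so p = 1/4.

1/4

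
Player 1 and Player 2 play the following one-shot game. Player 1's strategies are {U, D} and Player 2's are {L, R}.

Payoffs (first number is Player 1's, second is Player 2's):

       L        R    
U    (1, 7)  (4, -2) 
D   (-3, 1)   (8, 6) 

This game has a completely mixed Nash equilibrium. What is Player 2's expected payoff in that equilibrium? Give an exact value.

22/7

First find x, the probability Player 1 plays U, from Player 2's indifference between L and R: 7x + (1−x) = −2x + 6(1−x), giving x = 5/14.
Since Player 2 is indifferent in equilibrium, Player 2's expected payoff equals the payoff from either column against (5/14, 9/14). Using L: 7(5/14) + (9/14) = 22/7.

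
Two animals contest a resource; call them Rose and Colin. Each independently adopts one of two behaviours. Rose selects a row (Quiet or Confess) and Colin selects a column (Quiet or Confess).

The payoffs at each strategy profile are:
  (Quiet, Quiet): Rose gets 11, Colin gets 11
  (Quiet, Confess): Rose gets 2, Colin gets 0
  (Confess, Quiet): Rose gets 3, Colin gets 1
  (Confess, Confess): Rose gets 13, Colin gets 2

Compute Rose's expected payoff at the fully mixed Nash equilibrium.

137/19

First find y, the probability Colin plays Quiet, from Rose's indifference between Quiet and Confess: 11y + 2(1−y) = 3y + 13(1−y), giving y = 11/19.
Since Rose is indifferent in equilibrium, Rose's expected payoff equals the payoff from either row against (11/19, 8/19). Using Quiet: 11(11/19) + 2(8/19) = 137/19.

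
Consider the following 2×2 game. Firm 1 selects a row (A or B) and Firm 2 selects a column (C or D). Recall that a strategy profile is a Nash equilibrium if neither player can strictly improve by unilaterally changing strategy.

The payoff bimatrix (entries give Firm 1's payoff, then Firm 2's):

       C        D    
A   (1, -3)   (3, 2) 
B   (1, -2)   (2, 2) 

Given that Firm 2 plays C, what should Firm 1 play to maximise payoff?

either — both A and B are best responses

Against C, Firm 1 earns 1 from A and 1 from B.
So either strategy is a best response.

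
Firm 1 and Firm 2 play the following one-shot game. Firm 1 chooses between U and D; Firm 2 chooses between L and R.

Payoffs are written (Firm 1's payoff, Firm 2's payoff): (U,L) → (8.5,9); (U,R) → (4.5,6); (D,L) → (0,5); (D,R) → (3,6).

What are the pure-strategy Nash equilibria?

(U, L): Firm 1 gets 8.5 ≥ 0 from D, and Firm 2 gets 9 ≥ 6 from R — Nash equilibrium.
(U, R): Firm 2 prefers L (9 > 6) — not an equilibrium.
(D, L): Firm 1 prefers U (8.5 > 0); Firm 2 prefers R (6 > 5) — not an equilibrium.
(D, R): Firm 1 prefers U (4.5 > 3) — not an equilibrium.

(U, L)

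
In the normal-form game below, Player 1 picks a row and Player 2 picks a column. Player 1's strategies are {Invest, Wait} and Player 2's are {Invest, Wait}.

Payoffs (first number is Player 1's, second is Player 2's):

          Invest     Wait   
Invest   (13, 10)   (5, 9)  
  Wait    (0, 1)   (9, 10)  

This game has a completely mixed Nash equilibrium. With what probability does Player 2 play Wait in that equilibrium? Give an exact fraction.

13/17

Let c be the probability that Player 2 plays Invest. In a completely mixed equilibrium, Player 1 must be indifferent between Invest and Wait.
Player 1's expected payoff from Invest is 13c + 5(1−c); from Wait it is 9(1−c).
Setting these equal: 8c + 5 = −9c + 9, so c = 4/17.
Therefore Player 2 plays Wait with probability 1 − 4/17 = 13/17.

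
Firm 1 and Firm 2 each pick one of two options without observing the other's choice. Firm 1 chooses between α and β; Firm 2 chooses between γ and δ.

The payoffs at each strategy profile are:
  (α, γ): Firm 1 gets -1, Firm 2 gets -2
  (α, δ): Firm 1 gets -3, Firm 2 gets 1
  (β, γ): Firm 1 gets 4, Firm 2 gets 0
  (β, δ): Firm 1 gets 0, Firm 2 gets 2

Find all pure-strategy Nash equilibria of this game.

(α, γ): Firm 1 prefers β (4 > -1); Firm 2 prefers δ (1 > -2) — not an equilibrium.
(α, δ): Firm 1 prefers β (0 > -3) — not an equilibrium.
(β, γ): Firm 2 prefers δ (2 > 0) — not an equilibrium.
(β, δ): Firm 1 gets 0 ≥ -3 from α, and Firm 2 gets 2 ≥ 0 from γ — Nash equilibrium.

(β, δ)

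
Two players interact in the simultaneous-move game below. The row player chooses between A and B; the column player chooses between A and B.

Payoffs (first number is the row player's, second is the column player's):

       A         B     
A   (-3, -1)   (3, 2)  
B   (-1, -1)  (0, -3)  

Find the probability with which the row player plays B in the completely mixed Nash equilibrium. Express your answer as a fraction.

3/5

Let p be the probability that the row player plays A. In a completely mixed equilibrium, the column player must be indifferent between A and B.
The column player's expected payoff from A is −p − (1−p); from B it is 2p − 3(1−p).
Setting these equal: -1 = 5p − 3, so p = 2/5.
Therefore the row player plays B with probability 1 − 2/5 = 3/5.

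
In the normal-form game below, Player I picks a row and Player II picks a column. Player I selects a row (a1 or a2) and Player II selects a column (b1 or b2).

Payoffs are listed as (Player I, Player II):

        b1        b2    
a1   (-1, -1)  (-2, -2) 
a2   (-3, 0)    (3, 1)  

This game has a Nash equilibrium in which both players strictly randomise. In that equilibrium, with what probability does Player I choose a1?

Let p be the probability that Player I plays a1. In a completely mixed equilibrium, Player II must be indifferent between b1 and b2.
Player II's expected payoff from b1 is −p; from b2 it is −2p + (1−p).
Setting these equal: −p = −3p + 1, so p = 1/2.

1/2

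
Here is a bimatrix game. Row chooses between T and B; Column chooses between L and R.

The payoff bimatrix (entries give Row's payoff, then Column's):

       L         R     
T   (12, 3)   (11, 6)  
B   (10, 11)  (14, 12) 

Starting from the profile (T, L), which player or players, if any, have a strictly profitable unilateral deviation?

Row at (T, L) earns 12; deviating to B yields 10 — not better.
Column earns 3; deviating to R yields 6 — a strict improvement.
Only Column has a strictly profitable deviation.

Column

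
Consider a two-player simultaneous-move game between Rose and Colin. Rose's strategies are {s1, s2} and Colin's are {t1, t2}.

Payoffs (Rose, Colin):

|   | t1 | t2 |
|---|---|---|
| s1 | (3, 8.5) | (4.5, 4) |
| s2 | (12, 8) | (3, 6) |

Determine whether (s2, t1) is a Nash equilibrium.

At (s2, t1), Rose earns 12; switching to s1 would give 3, so Rose has no profitable deviation.
Colin earns 8; switching to t2 would give 6, so Colin has no profitable deviation.
Neither player can gain by a unilateral deviation, so this profile is a Nash equilibrium.

Yes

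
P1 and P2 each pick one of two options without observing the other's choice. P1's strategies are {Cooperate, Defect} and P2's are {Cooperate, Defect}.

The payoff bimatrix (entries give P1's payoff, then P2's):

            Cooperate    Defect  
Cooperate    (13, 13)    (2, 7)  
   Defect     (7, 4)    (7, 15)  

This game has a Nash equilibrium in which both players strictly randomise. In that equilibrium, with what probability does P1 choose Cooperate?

11/17

Let x be the probability that P1 plays Cooperate. In a completely mixed equilibrium, P2 must be indifferent between Cooperate and Defect.
P2's expected payoff from Cooperate is 13x + 4(1−x); from Defect it is 7x + 15(1−x).
Setting these equal: 9x + 4 = −8x + 15, so x = 11/17.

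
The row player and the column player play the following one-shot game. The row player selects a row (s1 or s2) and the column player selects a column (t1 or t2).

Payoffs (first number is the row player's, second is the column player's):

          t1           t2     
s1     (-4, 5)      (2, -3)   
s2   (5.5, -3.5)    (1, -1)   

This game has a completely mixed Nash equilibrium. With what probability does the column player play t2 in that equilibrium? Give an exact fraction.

Let q be the probability that the column player plays t1. In a completely mixed equilibrium, the row player must be indifferent between s1 and s2.
The row player's expected payoff from s1 is −4q + 2(1−q); from s2 it is 5.5q + (1−q).
Setting these equal: −6q + 2 = 4.5q + 1, so q = 2/21.
Therefore the column player plays t2 with probability 1 − 2/21 = 19/21.

19/21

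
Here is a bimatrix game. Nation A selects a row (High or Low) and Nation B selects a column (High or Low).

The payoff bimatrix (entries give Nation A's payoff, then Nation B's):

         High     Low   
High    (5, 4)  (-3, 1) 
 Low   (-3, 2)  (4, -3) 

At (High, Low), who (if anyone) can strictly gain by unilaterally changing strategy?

Both

Nation A at (High, Low) earns -3; deviating to Low yields 4 — a strict improvement.
Nation B earns 1; deviating to High yields 4 — a strict improvement.
Both Nation A and Nation B have strictly profitable deviations.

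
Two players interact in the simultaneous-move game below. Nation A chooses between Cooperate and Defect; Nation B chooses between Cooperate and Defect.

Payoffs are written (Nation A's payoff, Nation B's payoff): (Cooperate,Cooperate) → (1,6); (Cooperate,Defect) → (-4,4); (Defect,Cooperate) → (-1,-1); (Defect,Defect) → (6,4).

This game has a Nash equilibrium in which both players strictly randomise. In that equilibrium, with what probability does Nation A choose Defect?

2/7

Let p be the probability that Nation A plays Cooperate. In a completely mixed equilibrium, Nation B must be indifferent between Cooperate and Defect.
Nation B's expected payoff from Cooperate is 6p − (1−p); from Defect it is 4p + 4(1−p).
Setting these equal: 7p − 1 = 4, so p = 5/7.
Therefore Nation A plays Defect with probability 1 − 5/7 = 2/7.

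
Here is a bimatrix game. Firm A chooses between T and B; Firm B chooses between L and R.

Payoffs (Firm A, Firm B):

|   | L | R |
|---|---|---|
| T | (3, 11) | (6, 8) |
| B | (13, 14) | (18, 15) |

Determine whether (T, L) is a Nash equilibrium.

No

At (T, L), Firm A earns 3; switching to B would give 13, so Firm A would deviate.
Firm B earns 11; switching to R would give 8, so Firm B has no profitable deviation.
Since at least one player can profitably deviate, this is not a Nash equilibrium.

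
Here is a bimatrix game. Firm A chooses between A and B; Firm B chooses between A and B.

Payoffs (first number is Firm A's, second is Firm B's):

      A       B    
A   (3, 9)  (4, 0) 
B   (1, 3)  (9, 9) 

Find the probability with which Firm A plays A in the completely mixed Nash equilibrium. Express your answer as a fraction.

Let r be the probability that Firm A plays A. In a completely mixed equilibrium, Firm B must be indifferent between A and B.
Firm B's expected payoff from A is 9r + 3(1−r); from B it is 9(1−r).
Setting these equal: 6r + 3 = −9r + 9, so r = 2/5.

2/5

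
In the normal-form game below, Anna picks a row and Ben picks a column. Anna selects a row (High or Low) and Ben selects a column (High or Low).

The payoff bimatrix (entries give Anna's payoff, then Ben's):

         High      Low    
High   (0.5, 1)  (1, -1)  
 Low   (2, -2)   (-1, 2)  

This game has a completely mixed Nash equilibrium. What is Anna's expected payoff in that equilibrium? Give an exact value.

First find q, the probability Ben plays High, from Anna's indifference between High and Low: 0.5q + (1−q) = 2q − (1−q), giving q = 4/7.
Since Anna is indifferent in equilibrium, Anna's expected payoff equals the payoff from either row against (4/7, 3/7). Using High: 0.5(4/7) + (3/7) = 5/7.

5/7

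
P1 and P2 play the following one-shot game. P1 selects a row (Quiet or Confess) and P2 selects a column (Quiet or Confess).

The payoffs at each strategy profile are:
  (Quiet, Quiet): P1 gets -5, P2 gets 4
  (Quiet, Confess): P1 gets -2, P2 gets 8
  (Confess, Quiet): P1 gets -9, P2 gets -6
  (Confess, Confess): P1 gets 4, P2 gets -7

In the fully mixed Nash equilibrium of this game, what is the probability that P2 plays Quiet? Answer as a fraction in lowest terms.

Let c be the probability that P2 plays Quiet. In a completely mixed equilibrium, P1 must be indifferent between Quiet and Confess.
P1's expected payoff from Quiet is −5c − 2(1−c); from Confess it is −9c + 4(1−c).
Setting these equal: −3c − 2 = −13c + 4, so c = 3/5.

3/5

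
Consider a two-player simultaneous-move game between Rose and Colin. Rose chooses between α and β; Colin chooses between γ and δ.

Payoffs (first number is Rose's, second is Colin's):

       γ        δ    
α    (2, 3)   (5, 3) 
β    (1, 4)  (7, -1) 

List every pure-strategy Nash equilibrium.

(α, γ): Rose gets 2 ≥ 1 from β, and Colin gets 3 ≥ 3 from δ — Nash equilibrium.
(α, δ): Rose prefers β (7 > 5) — not an equilibrium.
(β, γ): Rose prefers α (2 > 1) — not an equilibrium.
(β, δ): Colin prefers γ (4 > -1) — not an equilibrium.

(α, γ)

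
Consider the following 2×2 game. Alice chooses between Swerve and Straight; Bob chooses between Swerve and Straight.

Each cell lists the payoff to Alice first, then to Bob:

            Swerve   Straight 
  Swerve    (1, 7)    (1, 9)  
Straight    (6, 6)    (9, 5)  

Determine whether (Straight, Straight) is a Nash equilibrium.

At (Straight, Straight), Alice earns 9; switching to Swerve would give 1, so Alice has no profitable deviation.
Bob earns 5; switching to Swerve would give 6, so Bob would deviate.
Since at least one player can profitably deviate, this is not a Nash equilibrium.

No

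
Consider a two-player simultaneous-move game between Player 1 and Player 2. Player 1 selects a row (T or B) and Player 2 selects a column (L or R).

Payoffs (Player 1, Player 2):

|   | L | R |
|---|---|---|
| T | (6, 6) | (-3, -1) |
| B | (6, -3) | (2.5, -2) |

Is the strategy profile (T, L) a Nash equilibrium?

At (T, L), Player 1 earns 6; switching to B would give 6, so Player 1 has no profitable deviation.
Player 2 earns 6; switching to R would give -1, so Player 2 has no profitable deviation.
Neither player can gain by a unilateral deviation, so this profile is a Nash equilibrium.

Yes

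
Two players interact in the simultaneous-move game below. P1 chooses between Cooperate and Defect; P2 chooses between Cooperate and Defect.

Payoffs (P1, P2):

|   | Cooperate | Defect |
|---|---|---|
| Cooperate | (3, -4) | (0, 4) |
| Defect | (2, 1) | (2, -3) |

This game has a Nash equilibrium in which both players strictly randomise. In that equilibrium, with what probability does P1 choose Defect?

2/3

Let r be the probability that P1 plays Cooperate. In a completely mixed equilibrium, P2 must be indifferent between Cooperate and Defect.
P2's expected payoff from Cooperate is −4r + (1−r); from Defect it is 4r − 3(1−r).
Setting these equal: −5r + 1 = 7r − 3, so r = 1/3.
Therefore P1 plays Defect with probability 1 − 1/3 = 2/3.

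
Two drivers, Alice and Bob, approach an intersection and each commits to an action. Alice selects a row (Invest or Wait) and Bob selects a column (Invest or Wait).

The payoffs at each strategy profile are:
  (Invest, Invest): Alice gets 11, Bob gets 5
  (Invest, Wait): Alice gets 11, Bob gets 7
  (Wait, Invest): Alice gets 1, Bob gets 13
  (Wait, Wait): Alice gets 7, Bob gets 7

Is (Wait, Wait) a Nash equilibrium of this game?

At (Wait, Wait), Alice earns 7; switching to Invest would give 11, so Alice would deviate.
Bob earns 7; switching to Invest would give 13, so Bob would deviate.
Since at least one player can profitably deviate, this is not a Nash equilibrium.

No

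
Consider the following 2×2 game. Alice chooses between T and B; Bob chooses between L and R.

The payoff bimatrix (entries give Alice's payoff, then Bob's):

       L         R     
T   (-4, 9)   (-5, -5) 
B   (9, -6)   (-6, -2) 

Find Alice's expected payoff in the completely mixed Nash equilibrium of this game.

First find y, the probability Bob plays L, from Alice's indifference between T and B: −4y − 5(1−y) = 9y − 6(1−y), giving y = 1/14.
Since Alice is indifferent in equilibrium, Alice's expected payoff equals the payoff from either row against (1/14, 13/14). Using T: −4(1/14) − 5(13/14) = -69/14.

-69/14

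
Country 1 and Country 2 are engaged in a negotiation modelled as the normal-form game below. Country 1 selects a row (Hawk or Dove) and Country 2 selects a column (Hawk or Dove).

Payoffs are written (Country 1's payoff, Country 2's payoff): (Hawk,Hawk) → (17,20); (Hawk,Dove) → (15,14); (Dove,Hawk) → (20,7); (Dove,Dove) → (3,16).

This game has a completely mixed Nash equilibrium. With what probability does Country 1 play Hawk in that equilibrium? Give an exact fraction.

3/5

Let x be the probability that Country 1 plays Hawk. In a completely mixed equilibrium, Country 2 must be indifferent between Hawk and Dove.
Country 2's expected payoff from Hawk is 20x + 7(1−x); from Dove it is 14x + 16(1−x).
Setting these equal: 13x + 7 = −2x + 16, so x = 3/5.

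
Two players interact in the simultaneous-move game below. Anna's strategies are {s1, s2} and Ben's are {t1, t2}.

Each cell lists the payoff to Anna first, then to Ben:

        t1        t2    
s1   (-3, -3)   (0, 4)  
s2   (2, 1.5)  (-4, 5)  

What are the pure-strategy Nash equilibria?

(s1, t2)

(s1, t1): Anna prefers s2 (2 > -3); Ben prefers t2 (4 > -3) — not an equilibrium.
(s1, t2): Anna gets 0 ≥ -4 from s2, and Ben gets 4 ≥ -3 from t1 — Nash equilibrium.
(s2, t1): Ben prefers t2 (5 > 1.5) — not an equilibrium.
(s2, t2): Anna prefers s1 (0 > -4) — not an equilibrium.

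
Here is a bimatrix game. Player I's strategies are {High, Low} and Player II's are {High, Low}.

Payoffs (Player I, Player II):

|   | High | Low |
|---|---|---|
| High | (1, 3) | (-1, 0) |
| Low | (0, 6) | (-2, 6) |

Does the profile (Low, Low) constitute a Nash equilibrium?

At (Low, Low), Player I earns -2; switching to High would give -1, so Player I would deviate.
Player II earns 6; switching to High would give 6, so Player II has no profitable deviation.
Since at least one player can profitably deviate, this is not a Nash equilibrium.

No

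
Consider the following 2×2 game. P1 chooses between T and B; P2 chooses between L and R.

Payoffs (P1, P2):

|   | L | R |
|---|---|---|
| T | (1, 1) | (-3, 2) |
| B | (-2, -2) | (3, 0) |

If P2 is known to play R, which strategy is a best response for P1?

B

Against R, P1 earns -3 from T and 3 from B.
So B is the best response.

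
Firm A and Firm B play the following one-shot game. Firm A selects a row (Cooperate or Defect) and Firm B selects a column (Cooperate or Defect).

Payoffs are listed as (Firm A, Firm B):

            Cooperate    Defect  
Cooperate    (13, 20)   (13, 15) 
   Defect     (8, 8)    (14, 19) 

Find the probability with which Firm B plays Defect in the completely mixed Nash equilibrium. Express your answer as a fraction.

5/6

Let y be the probability that Firm B plays Cooperate. In a completely mixed equilibrium, Firm A must be indifferent between Cooperate and Defect.
Firm A's expected payoff from Cooperate is 13y + 13(1−y); from Defect it is 8y + 14(1−y).
Setting these equal: 13 = −6y + 14, so y = 1/6.
Therefore Firm B plays Defect with probability 1 − 1/6 = 5/6.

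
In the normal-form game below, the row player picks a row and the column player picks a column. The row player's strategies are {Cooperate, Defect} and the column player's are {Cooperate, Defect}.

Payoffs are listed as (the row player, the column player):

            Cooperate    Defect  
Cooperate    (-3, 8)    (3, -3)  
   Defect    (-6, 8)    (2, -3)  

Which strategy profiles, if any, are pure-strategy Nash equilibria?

(Cooperate, Cooperate): the row player gets -3 ≥ -6 from Defect, and the column player gets 8 ≥ -3 from Defect — Nash equilibrium.
(Cooperate, Defect): the column player prefers Cooperate (8 > -3) — not an equilibrium.
(Defect, Cooperate): the row player prefers Cooperate (-3 > -6) — not an equilibrium.
(Defect, Defect): the row player prefers Cooperate (3 > 2); the column player prefers Cooperate (8 > -3) — not an equilibrium.

(Cooperate, Cooperate)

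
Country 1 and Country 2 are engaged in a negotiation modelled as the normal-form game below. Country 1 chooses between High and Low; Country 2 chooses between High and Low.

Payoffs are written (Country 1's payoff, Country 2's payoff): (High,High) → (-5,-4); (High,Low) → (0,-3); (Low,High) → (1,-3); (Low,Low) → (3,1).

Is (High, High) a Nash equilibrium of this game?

No

At (High, High), Country 1 earns -5; switching to Low would give 1, so Country 1 would deviate.
Country 2 earns -4; switching to Low would give -3, so Country 2 would deviate.
Since at least one player can profitably deviate, this is not a Nash equilibrium.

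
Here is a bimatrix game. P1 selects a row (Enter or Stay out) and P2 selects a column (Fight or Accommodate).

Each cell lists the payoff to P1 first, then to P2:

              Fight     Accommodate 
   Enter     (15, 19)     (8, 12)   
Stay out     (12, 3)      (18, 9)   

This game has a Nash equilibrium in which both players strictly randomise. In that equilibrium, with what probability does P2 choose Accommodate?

Let q be the probability that P2 plays Fight. In a completely mixed equilibrium, P1 must be indifferent between Enter and Stay out.
P1's expected payoff from Enter is 15q + 8(1−q); from Stay out it is 12q + 18(1−q).
Setting these equal: 7q + 8 = −6q + 18, so q = 10/13.
Therefore P2 plays Accommodate with probability 1 − 10/13 = 3/13.

3/13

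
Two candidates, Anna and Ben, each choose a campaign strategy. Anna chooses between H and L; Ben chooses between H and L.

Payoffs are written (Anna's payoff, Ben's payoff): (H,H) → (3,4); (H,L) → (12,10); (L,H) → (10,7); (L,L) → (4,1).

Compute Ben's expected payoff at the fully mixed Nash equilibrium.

First find x, the probability Anna plays H, from Ben's indifference between H and L: 4x + 7(1−x) = 10x + (1−x), giving x = 1/2.
Since Ben is indifferent in equilibrium, Ben's expected payoff equals the payoff from either column against (1/2, 1/2). Using H: 4(1/2) + 7(1/2) = 11/2.

11/2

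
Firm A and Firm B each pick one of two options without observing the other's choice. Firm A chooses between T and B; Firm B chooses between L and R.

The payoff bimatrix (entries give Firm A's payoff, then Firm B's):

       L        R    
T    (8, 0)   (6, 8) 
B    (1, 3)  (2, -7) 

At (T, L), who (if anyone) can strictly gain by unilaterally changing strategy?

Firm B

Firm A at (T, L) earns 8; deviating to B yields 1 — not better.
Firm B earns 0; deviating to R yields 8 — a strict improvement.
Only Firm B has a strictly profitable deviation.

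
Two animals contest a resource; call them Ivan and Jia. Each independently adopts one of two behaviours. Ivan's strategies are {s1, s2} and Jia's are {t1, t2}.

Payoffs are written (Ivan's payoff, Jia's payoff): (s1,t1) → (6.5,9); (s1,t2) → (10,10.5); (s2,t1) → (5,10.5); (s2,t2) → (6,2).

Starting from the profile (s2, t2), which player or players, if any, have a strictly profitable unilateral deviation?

Ivan at (s2, t2) earns 6; deviating to s1 yields 10 — a strict improvement.
Jia earns 2; deviating to t1 yields 10.5 — a strict improvement.
Both Ivan and Jia have strictly profitable deviations.

Both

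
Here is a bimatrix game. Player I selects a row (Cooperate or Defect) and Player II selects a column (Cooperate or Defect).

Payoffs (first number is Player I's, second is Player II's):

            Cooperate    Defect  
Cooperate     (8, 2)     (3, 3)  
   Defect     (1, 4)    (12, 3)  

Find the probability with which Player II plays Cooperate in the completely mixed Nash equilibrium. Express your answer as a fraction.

Let q be the probability that Player II plays Cooperate. In a completely mixed equilibrium, Player I must be indifferent between Cooperate and Defect.
Player I's expected payoff from Cooperate is 8q + 3(1−q); from Defect it is q + 12(1−q).
Setting these equal: 5q + 3 = −11q + 12, so q = 9/16.

9/16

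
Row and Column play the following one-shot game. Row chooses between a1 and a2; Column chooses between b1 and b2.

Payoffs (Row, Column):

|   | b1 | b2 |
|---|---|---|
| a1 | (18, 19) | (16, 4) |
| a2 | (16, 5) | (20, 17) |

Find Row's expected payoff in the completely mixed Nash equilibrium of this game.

52/3

First find q, the probability Column plays b1, from Row's indifference between a1 and a2: 18q + 16(1−q) = 16q + 20(1−q), giving q = 2/3.
Since Row is indifferent in equilibrium, Row's expected payoff equals the payoff from either row against (2/3, 1/3). Using a1: 18(2/3) + 16(1/3) = 52/3.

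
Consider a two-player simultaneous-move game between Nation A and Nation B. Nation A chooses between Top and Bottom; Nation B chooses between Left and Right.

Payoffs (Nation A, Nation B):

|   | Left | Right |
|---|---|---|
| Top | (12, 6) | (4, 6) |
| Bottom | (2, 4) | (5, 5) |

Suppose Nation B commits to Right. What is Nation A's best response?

Against Right, Nation A earns 4 from Top and 5 from Bottom.
So Bottom is the best response.

Bottom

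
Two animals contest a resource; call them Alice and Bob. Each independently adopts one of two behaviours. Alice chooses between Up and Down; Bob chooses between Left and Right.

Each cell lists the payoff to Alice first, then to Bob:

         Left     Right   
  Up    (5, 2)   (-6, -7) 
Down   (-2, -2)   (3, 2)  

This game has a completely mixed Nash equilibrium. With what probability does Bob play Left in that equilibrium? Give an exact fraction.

9/16

Let y be the probability that Bob plays Left. In a completely mixed equilibrium, Alice must be indifferent between Up and Down.
Alice's expected payoff from Up is 5y − 6(1−y); from Down it is −2y + 3(1−y).
Setting these equal: 11y − 6 = −5y + 3, so y = 9/16.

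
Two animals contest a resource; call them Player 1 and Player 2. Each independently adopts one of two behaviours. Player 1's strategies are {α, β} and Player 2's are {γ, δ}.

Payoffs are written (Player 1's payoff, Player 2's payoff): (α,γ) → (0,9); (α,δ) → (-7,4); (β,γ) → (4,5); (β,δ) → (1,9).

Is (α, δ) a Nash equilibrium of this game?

At (α, δ), Player 1 earns -7; switching to β would give 1, so Player 1 would deviate.
Player 2 earns 4; switching to γ would give 9, so Player 2 would deviate.
Since at least one player can profitably deviate, this is not a Nash equilibrium.

No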